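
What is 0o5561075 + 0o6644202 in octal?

0o14425277

Add column by column in base 8, right to left:
  5+2 = 7
  7+0 = 7
  0+2 = 2
  1+4 = 5
  6+4 = 2 carry 1
  5+6+1 = 4 carry 1
  5+6+1 = 4 carry 1
  final carry 1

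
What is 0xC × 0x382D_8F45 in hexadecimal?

0x2A222B73C

Multiply each base-16 digit by 12, carrying:
  5×12 = 60 → write C carry 3
  4×12+3 = 51 → write 3 carry 3
  F×12+3 = 183 → write 7 carry 11
  8×12+11 = 107 → write B carry 6
  D×12+6 = 162 → write 2 carry 10
  2×12+10 = 34 → write 2 carry 2
  8×12+2 = 98 → write 2 carry 6
  3×12+6 = 42 → write A carry 2
  remaining carry: 2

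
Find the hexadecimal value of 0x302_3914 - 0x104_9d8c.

Subtract column by column in base 16:
  4-c → 8 (borrow)
  1-8-1 → 8 (borrow)
  9-d-1 → b (borrow)
  3-9-1 → 9 (borrow)
  2-4-1 → d (borrow)
  0-0-1 → f (borrow)
  3-1-1 → 1

0x1fd9b88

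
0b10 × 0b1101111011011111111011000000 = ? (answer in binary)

Multiply each base-2 digit by 2, carrying:
  0×2 = 0 → write 0
  0×2 = 0 → write 0
  0×2 = 0 → write 0
  0×2 = 0 → write 0
  0×2 = 0 → write 0
  0×2 = 0 → write 0
  1×2 = 2 → write 0 carry 1
  1×2+1 = 3 → write 1 carry 1
  0×2+1 = 1 → write 1
  1×2 = 2 → write 0 carry 1
  1×2+1 = 3 → write 1 carry 1
  1×2+1 = 3 → write 1 carry 1
  1×2+1 = 3 → write 1 carry 1
  1×2+1 = 3 → write 1 carry 1
  1×2+1 = 3 → write 1 carry 1
  1×2+1 = 3 → write 1 carry 1
  1×2+1 = 3 → write 1 carry 1
  0×2+1 = 1 → write 1
  1×2 = 2 → write 0 carry 1
  1×2+1 = 3 → write 1 carry 1
  0×2+1 = 1 → write 1
  1×2 = 2 → write 0 carry 1
  1×2+1 = 3 → write 1 carry 1
  1×2+1 = 3 → write 1 carry 1
  1×2+1 = 3 → write 1 carry 1
  0×2+1 = 1 → write 1
  1×2 = 2 → write 0 carry 1
  1×2+1 = 3 → write 1 carry 1
  remaining carry: 1

0b11011110110111111110110000000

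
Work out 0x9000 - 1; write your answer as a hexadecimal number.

0x8fff

The trailing 3 digits are 0, so subtracting 1 borrows through: they become F and the next digit up decrements.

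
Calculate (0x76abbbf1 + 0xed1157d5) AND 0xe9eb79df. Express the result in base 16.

Add column by column in base 16, right to left:
  1+5 = 6
  f+d = c carry 1
  b+7+1 = 3 carry 1
  b+5+1 = 1 carry 1
  b+1+1 = d
  a+1 = b
  6+d = 3 carry 1
  7+e+1 = 6 carry 1
  final carry 1
Sum = 0x163bd13c6; now AND with 0xe9eb79df:
  1&0=0, 6&e=6, 3&9=1, b&e=a, d&b=9, 1&7=1, 3&9=1, c&d=c, 6&f=6

0x61a911c6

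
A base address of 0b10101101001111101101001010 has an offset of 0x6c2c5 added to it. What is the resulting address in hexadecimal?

0x2bbbe0f

0b10101101001111101101001010 = 0x2b4fb4a in hexadecimal.
Add column by column in base 16, right to left:
  a+5 = f
  4+c = 0 carry 1
  b+2+1 = e
  f+c = b carry 1
  4+6+1 = b
  b+0 = b
  2+0 = 2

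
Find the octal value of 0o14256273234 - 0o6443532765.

0o5612540247

Subtract column by column in base 8:
  4-5 → 7 (borrow)
  3-6-1 → 4 (borrow)
  2-7-1 → 2 (borrow)
  3-2-1 → 0
  7-3 → 4
  2-5 → 5 (borrow)
  6-3-1 → 2
  5-4 → 1
  2-4 → 6 (borrow)
  4-6-1 → 5 (borrow)
  1-0-1 → 0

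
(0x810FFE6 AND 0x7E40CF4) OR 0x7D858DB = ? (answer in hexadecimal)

0x7D85CFF

0x810FFE6 AND 0x7E40CF4 = 0x0000CE4.
Then OR with 0x7D858DB.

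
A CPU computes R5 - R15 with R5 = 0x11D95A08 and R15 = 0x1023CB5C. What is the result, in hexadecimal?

0x1B58EAC

Subtract column by column in base 16:
  8-C → C (borrow)
  0-5-1 → A (borrow)
  A-B-1 → E (borrow)
  5-C-1 → 8 (borrow)
  9-3-1 → 5
  D-2 → B
  1-0 → 1
  1-1 → 0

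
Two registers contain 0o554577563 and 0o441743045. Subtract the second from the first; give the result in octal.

Subtract column by column in base 8:
  3-5 → 6 (borrow)
  6-4-1 → 1
  5-0 → 5
  7-3 → 4
  7-4 → 3
  5-7 → 6 (borrow)
  4-1-1 → 2
  5-4 → 1
  5-4 → 1

0o112634516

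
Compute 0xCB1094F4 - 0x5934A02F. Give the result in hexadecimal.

0x71DBF4C5

Subtract column by column in base 16:
  4-F → 5 (borrow)
  F-2-1 → C
  4-0 → 4
  9-A → F (borrow)
  0-4-1 → B (borrow)
  1-3-1 → D (borrow)
  B-9-1 → 1
  C-5 → 7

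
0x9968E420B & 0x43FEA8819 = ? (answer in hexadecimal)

0x0168A0009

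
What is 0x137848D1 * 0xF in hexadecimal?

0x1240C443F

Multiply each base-16 digit by 15, carrying:
  1×15 = 15 → write F
  D×15 = 195 → write 3 carry 12
  8×15+12 = 132 → write 4 carry 8
  4×15+8 = 68 → write 4 carry 4
  8×15+4 = 124 → write C carry 7
  7×15+7 = 112 → write 0 carry 7
  3×15+7 = 52 → write 4 carry 3
  1×15+3 = 18 → write 2 carry 1
  remaining carry: 1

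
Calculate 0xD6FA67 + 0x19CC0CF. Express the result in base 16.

0x273BB36

Add column by column in base 16, right to left:
  7+F = 6 carry 1
  6+C+1 = 3 carry 1
  A+0+1 = B
  F+C = B carry 1
  6+C+1 = 3 carry 1
  D+9+1 = 7 carry 1
  0+1+1 = 2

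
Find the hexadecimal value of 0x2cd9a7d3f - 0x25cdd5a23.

0x70bd231c

Subtract column by column in base 16:
  f-3 → c
  3-2 → 1
  d-a → 3
  7-5 → 2
  a-d → d (borrow)
  9-d-1 → b (borrow)
  d-c-1 → 0
  c-5 → 7
  2-2 → 0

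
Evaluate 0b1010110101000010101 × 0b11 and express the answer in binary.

Multiply each base-2 digit by 3, carrying:
  1×3 = 3 → write 1 carry 1
  0×3+1 = 1 → write 1
  1×3 = 3 → write 1 carry 1
  0×3+1 = 1 → write 1
  1×3 = 3 → write 1 carry 1
  0×3+1 = 1 → write 1
  0×3 = 0 → write 0
  0×3 = 0 → write 0
  0×3 = 0 → write 0
  1×3 = 3 → write 1 carry 1
  0×3+1 = 1 → write 1
  1×3 = 3 → write 1 carry 1
  0×3+1 = 1 → write 1
  1×3 = 3 → write 1 carry 1
  1×3+1 = 4 → write 0 carry 2
  0×3+2 = 2 → write 0 carry 1
  1×3+1 = 4 → write 0 carry 2
  0×3+2 = 2 → write 0 carry 1
  1×3+1 = 4 → write 0 carry 2
  remaining carry: 10

0b100000011111000111111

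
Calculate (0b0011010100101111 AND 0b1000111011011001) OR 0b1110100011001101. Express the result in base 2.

0b1110110011001101

0b0011010100101111 AND 0b1000111011011001 = 0b0000010000001001.
Then OR with 0b1110100011001101.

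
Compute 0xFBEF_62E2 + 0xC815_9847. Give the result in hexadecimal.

0x1C404FB29

Add column by column in base 16, right to left:
  2+7 = 9
  E+4 = 2 carry 1
  2+8+1 = B
  6+9 = F
  F+5 = 4 carry 1
  E+1+1 = 0 carry 1
  B+8+1 = 4 carry 1
  F+C+1 = C carry 1
  final carry 1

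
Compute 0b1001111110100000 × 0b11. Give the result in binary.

Multiply each base-2 digit by 3, carrying:
  0×3 = 0 → write 0
  0×3 = 0 → write 0
  0×3 = 0 → write 0
  0×3 = 0 → write 0
  0×3 = 0 → write 0
  1×3 = 3 → write 1 carry 1
  0×3+1 = 1 → write 1
  1×3 = 3 → write 1 carry 1
  1×3+1 = 4 → write 0 carry 2
  1×3+2 = 5 → write 1 carry 2
  1×3+2 = 5 → write 1 carry 2
  1×3+2 = 5 → write 1 carry 2
  1×3+2 = 5 → write 1 carry 2
  0×3+2 = 2 → write 0 carry 1
  0×3+1 = 1 → write 1
  1×3 = 3 → write 1 carry 1
  remaining carry: 1

0b11101111011100000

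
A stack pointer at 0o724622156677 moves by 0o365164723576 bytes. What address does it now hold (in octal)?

0o1312007102475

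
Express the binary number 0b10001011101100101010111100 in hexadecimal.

Group the bits into nibbles: 0010 0010 1110 1100 1010 1011 1100 → 22ECABC.

0x22ECABC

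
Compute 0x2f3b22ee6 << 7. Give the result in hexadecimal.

0x179d9177300

7 bits is not a whole number of base-16 digits; in binary: 1011110011101100100010111011100110 << 7 = 10111100111011001000101110111001100000000.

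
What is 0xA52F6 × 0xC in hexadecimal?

0x7BE388

Multiply each base-16 digit by 12, carrying:
  6×12 = 72 → write 8 carry 4
  F×12+4 = 184 → write 8 carry 11
  2×12+11 = 35 → write 3 carry 2
  5×12+2 = 62 → write E carry 3
  A×12+3 = 123 → write B carry 7
  remaining carry: 7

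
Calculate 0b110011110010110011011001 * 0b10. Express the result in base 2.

Multiply each base-2 digit by 2, carrying:
  1×2 = 2 → write 0 carry 1
  0×2+1 = 1 → write 1
  0×2 = 0 → write 0
  1×2 = 2 → write 0 carry 1
  1×2+1 = 3 → write 1 carry 1
  0×2+1 = 1 → write 1
  1×2 = 2 → write 0 carry 1
  1×2+1 = 3 → write 1 carry 1
  0×2+1 = 1 → write 1
  0×2 = 0 → write 0
  1×2 = 2 → write 0 carry 1
  1×2+1 = 3 → write 1 carry 1
  0×2+1 = 1 → write 1
  1×2 = 2 → write 0 carry 1
  0×2+1 = 1 → write 1
  0×2 = 0 → write 0
  1×2 = 2 → write 0 carry 1
  1×2+1 = 3 → write 1 carry 1
  1×2+1 = 3 → write 1 carry 1
  1×2+1 = 3 → write 1 carry 1
  0×2+1 = 1 → write 1
  0×2 = 0 → write 0
  1×2 = 2 → write 0 carry 1
  1×2+1 = 3 → write 1 carry 1
  remaining carry: 1

0b1100111100101100110110010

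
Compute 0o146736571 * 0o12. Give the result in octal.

0o2005263272

Multiply each base-8 digit by 10, carrying:
  1×10 = 10 → write 2 carry 1
  7×10+1 = 71 → write 7 carry 8
  5×10+8 = 58 → write 2 carry 7
  6×10+7 = 67 → write 3 carry 8
  3×10+8 = 38 → write 6 carry 4
  7×10+4 = 74 → write 2 carry 9
  6×10+9 = 69 → write 5 carry 8
  4×10+8 = 48 → write 0 carry 6
  1×10+6 = 16 → write 0 carry 2
  remaining carry: 2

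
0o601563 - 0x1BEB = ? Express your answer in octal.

0x1BEB = 0o15753 in octal.
Subtract column by column in base 8:
  3-3 → 0
  6-5 → 1
  5-7 → 6 (borrow)
  1-5-1 → 3 (borrow)
  0-1-1 → 6 (borrow)
  6-0-1 → 5

0o563610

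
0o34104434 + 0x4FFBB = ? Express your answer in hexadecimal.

0x7588D7

0o34104434 = 0x70891C in hexadecimal.
Add column by column in base 16, right to left:
  C+B = 7 carry 1
  1+B+1 = D
  9+F = 8 carry 1
  8+F+1 = 8 carry 1
  0+4+1 = 5
  7+0 = 7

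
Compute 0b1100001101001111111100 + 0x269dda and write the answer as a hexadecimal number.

0x5771d6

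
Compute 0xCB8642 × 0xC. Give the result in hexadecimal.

0x98A4B18

Multiply each base-16 digit by 12, carrying:
  2×12 = 24 → write 8 carry 1
  4×12+1 = 49 → write 1 carry 3
  6×12+3 = 75 → write B carry 4
  8×12+4 = 100 → write 4 carry 6
  B×12+6 = 138 → write A carry 8
  C×12+8 = 152 → write 8 carry 9
  remaining carry: 9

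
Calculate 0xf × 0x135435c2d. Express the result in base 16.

0x121ef266a3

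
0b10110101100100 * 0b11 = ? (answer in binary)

0b1000100000101100

Multiply each base-2 digit by 3, carrying:
  0×3 = 0 → write 0
  0×3 = 0 → write 0
  1×3 = 3 → write 1 carry 1
  0×3+1 = 1 → write 1
  0×3 = 0 → write 0
  1×3 = 3 → write 1 carry 1
  1×3+1 = 4 → write 0 carry 2
  0×3+2 = 2 → write 0 carry 1
  1×3+1 = 4 → write 0 carry 2
  0×3+2 = 2 → write 0 carry 1
  1×3+1 = 4 → write 0 carry 2
  1×3+2 = 5 → write 1 carry 2
  0×3+2 = 2 → write 0 carry 1
  1×3+1 = 4 → write 0 carry 2
  remaining carry: 10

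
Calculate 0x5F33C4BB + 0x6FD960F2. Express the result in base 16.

0xCF0D25AD

Add column by column in base 16, right to left:
  B+2 = D
  B+F = A carry 1
  4+0+1 = 5
  C+6 = 2 carry 1
  3+9+1 = D
  3+D = 0 carry 1
  F+F+1 = F carry 1
  5+6+1 = C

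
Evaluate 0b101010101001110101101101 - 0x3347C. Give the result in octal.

0o51664361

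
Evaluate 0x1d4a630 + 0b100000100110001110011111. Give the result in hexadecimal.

0b100000100110001110011111 = 0x82639f in hexadecimal.
Add column by column in base 16, right to left:
  0+f = f
  3+9 = c
  6+3 = 9
  a+6 = 0 carry 1
  4+2+1 = 7
  d+8 = 5 carry 1
  1+0+1 = 2

0x25709cf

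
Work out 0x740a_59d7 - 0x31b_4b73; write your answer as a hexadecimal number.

0x70ef0e64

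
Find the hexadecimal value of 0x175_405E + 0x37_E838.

Add column by column in base 16, right to left:
  E+8 = 6 carry 1
  5+3+1 = 9
  0+8 = 8
  4+E = 2 carry 1
  5+7+1 = D
  7+3 = A
  1+0 = 1

0x1AD2896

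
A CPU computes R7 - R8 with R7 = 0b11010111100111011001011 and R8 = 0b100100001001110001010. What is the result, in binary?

0b10110011011101101000001

Subtract column by column in base 2:
  1-0 → 1
  1-1 → 0
  0-0 → 0
  1-1 → 0
  0-0 → 0
  0-0 → 0
  1-0 → 1
  1-1 → 0
  0-1 → 1 (borrow)
  1-1-1 → 1 (borrow)
  1-0-1 → 0
  1-0 → 1
  0-1 → 1 (borrow)
  0-0-1 → 1 (borrow)
  1-0-1 → 0
  1-0 → 1
  1-0 → 1
  1-1 → 0
  0-0 → 0
  1-0 → 1
  0-1 → 1 (borrow)
  1-0-1 → 0
  1-0 → 1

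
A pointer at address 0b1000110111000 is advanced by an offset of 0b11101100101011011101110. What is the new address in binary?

Add column by column in base 2, right to left:
  0+0 = 0
  0+1 = 1
  0+1 = 1
  1+1 = 0 carry 1
  1+0+1 = 0 carry 1
  1+1+1 = 1 carry 1
  0+1+1 = 0 carry 1
  1+1+1 = 1 carry 1
  1+0+1 = 0 carry 1
  0+1+1 = 0 carry 1
  0+1+1 = 0 carry 1
  0+0+1 = 1
  1+1 = 0 carry 1
  0+0+1 = 1
  0+1 = 1
  0+0 = 0
  0+0 = 0
  0+1 = 1
  0+1 = 1
  0+0 = 0
  0+1 = 1
  0+1 = 1
  0+1 = 1

0b11101100110100010100110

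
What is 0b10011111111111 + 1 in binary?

0b10100000000000

The trailing 11 digits are 1 (max in base 2), so adding 1 cascades: they roll to 0 and the next digit up increments.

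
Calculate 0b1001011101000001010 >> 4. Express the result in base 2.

Right shift by 4: drop the 4 least-significant bits.

0b100101110100000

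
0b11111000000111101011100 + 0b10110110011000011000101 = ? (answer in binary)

0b110101110100000000100001

Add column by column in base 2, right to left:
  0+1 = 1
  0+0 = 0
  1+1 = 0 carry 1
  1+0+1 = 0 carry 1
  1+0+1 = 0 carry 1
  0+0+1 = 1
  1+1 = 0 carry 1
  0+1+1 = 0 carry 1
  1+0+1 = 0 carry 1
  1+0+1 = 0 carry 1
  1+0+1 = 0 carry 1
  1+0+1 = 0 carry 1
  0+1+1 = 0 carry 1
  0+1+1 = 0 carry 1
  0+0+1 = 1
  0+0 = 0
  0+1 = 1
  0+1 = 1
  1+0 = 1
  1+1 = 0 carry 1
  1+1+1 = 1 carry 1
  1+0+1 = 0 carry 1
  1+1+1 = 1 carry 1
  final carry 1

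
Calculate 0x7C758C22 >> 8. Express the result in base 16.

0x7C758C

Shifting right by 8 bits = 2 hex digits: drop the last 2.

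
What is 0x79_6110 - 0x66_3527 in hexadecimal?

0x132BE9

Subtract column by column in base 16:
  0-7 → 9 (borrow)
  1-2-1 → E (borrow)
  1-5-1 → B (borrow)
  6-3-1 → 2
  9-6 → 3
  7-6 → 1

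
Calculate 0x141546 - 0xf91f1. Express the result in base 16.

Subtract column by column in base 16:
  6-1 → 5
  4-f → 5 (borrow)
  5-1-1 → 3
  1-9 → 8 (borrow)
  4-f-1 → 4 (borrow)
  1-0-1 → 0

0x48355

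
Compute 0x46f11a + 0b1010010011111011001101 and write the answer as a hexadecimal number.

0x702fe7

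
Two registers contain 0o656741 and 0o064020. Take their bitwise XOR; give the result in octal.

0o632761

XOR each oct digit independently (no carries):
  6^0=6, 5^6=3, 6^4=2, 7^0=7, 4^2=6, 1^0=1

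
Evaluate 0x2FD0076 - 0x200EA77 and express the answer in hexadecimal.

0xFC15FF

Subtract column by column in base 16:
  6-7 → F (borrow)
  7-7-1 → F (borrow)
  0-A-1 → 5 (borrow)
  0-E-1 → 1 (borrow)
  D-0-1 → C
  F-0 → F
  2-2 → 0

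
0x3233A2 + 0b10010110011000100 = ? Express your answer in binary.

0x3233A2 = 0b1100100011001110100010 in binary.
Add column by column in base 2, right to left:
  0+0 = 0
  1+0 = 1
  0+1 = 1
  0+0 = 0
  0+0 = 0
  1+0 = 1
  0+1 = 1
  1+1 = 0 carry 1
  1+0+1 = 0 carry 1
  1+0+1 = 0 carry 1
  0+1+1 = 0 carry 1
  0+1+1 = 0 carry 1
  1+0+1 = 0 carry 1
  1+1+1 = 1 carry 1
  0+0+1 = 1
  0+0 = 0
  0+1 = 1
  1+0 = 1
  0+0 = 0
  0+0 = 0
  1+0 = 1
  1+0 = 1

0b1100110110000001100110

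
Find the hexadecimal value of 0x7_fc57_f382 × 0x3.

0x17f507da86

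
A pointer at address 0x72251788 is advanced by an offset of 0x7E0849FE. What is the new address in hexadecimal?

Add column by column in base 16, right to left:
  8+E = 6 carry 1
  8+F+1 = 8 carry 1
  7+9+1 = 1 carry 1
  1+4+1 = 6
  5+8 = D
  2+0 = 2
  2+E = 0 carry 1
  7+7+1 = F

0xF02D6186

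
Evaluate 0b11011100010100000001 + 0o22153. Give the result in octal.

0b11011100010100000001 = 0o3342401 in octal.
Add column by column in base 8, right to left:
  1+3 = 4
  0+5 = 5
  4+1 = 5
  2+2 = 4
  4+2 = 6
  3+0 = 3
  3+0 = 3

0o3364554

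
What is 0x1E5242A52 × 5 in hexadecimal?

Multiply each base-16 digit by 5, carrying:
  2×5 = 10 → write A
  5×5 = 25 → write 9 carry 1
  A×5+1 = 51 → write 3 carry 3
  2×5+3 = 13 → write D
  4×5 = 20 → write 4 carry 1
  2×5+1 = 11 → write B
  5×5 = 25 → write 9 carry 1
  E×5+1 = 71 → write 7 carry 4
  1×5+4 = 9 → write 9

0x979B4D39A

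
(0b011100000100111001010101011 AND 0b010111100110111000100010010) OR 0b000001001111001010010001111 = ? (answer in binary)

0b10101001111111010010001111

0b011100000100111001010101011 AND 0b010111100110111000100010010 = 0b010100000100111000000000010.
Then OR with 0b000001001111001010010001111.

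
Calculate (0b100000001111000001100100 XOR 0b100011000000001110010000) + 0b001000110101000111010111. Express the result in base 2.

First 0b100000001111000001100100 XOR 0b100011000000001110010000 = 0b000011001111001111110100.
Add column by column in base 2, right to left:
  0+1 = 1
  0+1 = 1
  1+1 = 0 carry 1
  0+0+1 = 1
  1+1 = 0 carry 1
  1+0+1 = 0 carry 1
  1+1+1 = 1 carry 1
  1+1+1 = 1 carry 1
  1+1+1 = 1 carry 1
  1+0+1 = 0 carry 1
  0+0+1 = 1
  0+0 = 0
  1+1 = 0 carry 1
  1+0+1 = 0 carry 1
  1+1+1 = 1 carry 1
  1+0+1 = 0 carry 1
  0+1+1 = 0 carry 1
  0+1+1 = 0 carry 1
  1+0+1 = 0 carry 1
  1+0+1 = 0 carry 1
  0+0+1 = 1
  0+1 = 1

0b1100000100010111001011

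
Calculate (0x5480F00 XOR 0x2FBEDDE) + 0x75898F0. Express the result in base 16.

0xF0C7BCE

First 0x5480F00 XOR 0x2FBEDDE = 0x7B3E2DE.
Add column by column in base 16, right to left:
  E+0 = E
  D+F = C carry 1
  2+8+1 = B
  E+9 = 7 carry 1
  3+8+1 = C
  B+5 = 0 carry 1
  7+7+1 = F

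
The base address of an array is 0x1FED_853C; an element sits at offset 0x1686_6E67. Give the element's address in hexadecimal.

Add column by column in base 16, right to left:
  C+7 = 3 carry 1
  3+6+1 = A
  5+E = 3 carry 1
  8+6+1 = F
  D+6 = 3 carry 1
  E+8+1 = 7 carry 1
  F+6+1 = 6 carry 1
  1+1+1 = 3

0x3673F3A3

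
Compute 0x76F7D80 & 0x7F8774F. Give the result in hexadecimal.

0x7687500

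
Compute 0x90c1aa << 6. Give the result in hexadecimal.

6 bits is not a whole number of base-16 digits; in binary: 100100001100000110101010 << 6 = 100100001100000110101010000000.

0x24306a80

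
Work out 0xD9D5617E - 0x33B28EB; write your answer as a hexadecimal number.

0xD69A3893

Subtract column by column in base 16:
  E-B → 3
  7-E → 9 (borrow)
  1-8-1 → 8 (borrow)
  6-2-1 → 3
  5-B → A (borrow)
  D-3-1 → 9
  9-3 → 6
  D-0 → D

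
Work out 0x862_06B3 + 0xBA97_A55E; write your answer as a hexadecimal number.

0xC2F9AC11

Add column by column in base 16, right to left:
  3+E = 1 carry 1
  B+5+1 = 1 carry 1
  6+5+1 = C
  0+A = A
  2+7 = 9
  6+9 = F
  8+A = 2 carry 1
  0+B+1 = C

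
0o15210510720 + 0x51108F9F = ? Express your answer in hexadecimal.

0o15210510720 = 0x6A2291D0 in hexadecimal.
Add column by column in base 16, right to left:
  0+F = F
  D+9 = 6 carry 1
  1+F+1 = 1 carry 1
  9+8+1 = 2 carry 1
  2+0+1 = 3
  2+1 = 3
  A+1 = B
  6+5 = B

0xBB33216F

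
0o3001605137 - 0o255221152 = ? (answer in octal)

Subtract column by column in base 8:
  7-2 → 5
  3-5 → 6 (borrow)
  1-1-1 → 7 (borrow)
  5-1-1 → 3
  0-2 → 6 (borrow)
  6-2-1 → 3
  1-5 → 4 (borrow)
  0-5-1 → 2 (borrow)
  0-2-1 → 5 (borrow)
  3-0-1 → 2

0o2524363765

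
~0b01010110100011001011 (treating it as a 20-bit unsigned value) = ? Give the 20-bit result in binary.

0b10101001011100110100

Invert each bit: 01010110100011001011 → 10101001011100110100.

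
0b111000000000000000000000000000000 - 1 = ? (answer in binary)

The trailing 30 digits are 0, so subtracting 1 borrows through: they become 1 and the next digit up decrements.

0b110111111111111111111111111111111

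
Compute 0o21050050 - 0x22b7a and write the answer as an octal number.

0x22b7a = 0o425572 in octal.
Subtract column by column in base 8:
  0-2 → 6 (borrow)
  5-7-1 → 5 (borrow)
  0-5-1 → 2 (borrow)
  0-5-1 → 2 (borrow)
  5-2-1 → 2
  0-4 → 4 (borrow)
  1-0-1 → 0
  2-0 → 2

0o20422256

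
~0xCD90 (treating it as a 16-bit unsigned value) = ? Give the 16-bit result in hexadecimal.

0x326F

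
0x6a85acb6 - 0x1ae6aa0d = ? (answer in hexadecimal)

Subtract column by column in base 16:
  6-d → 9 (borrow)
  b-0-1 → a
  c-a → 2
  a-a → 0
  5-6 → f (borrow)
  8-e-1 → 9 (borrow)
  a-a-1 → f (borrow)
  6-1-1 → 4

0x4f9f02a9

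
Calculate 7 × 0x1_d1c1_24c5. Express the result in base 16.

Multiply each base-16 digit by 7, carrying:
  5×7 = 35 → write 3 carry 2
  c×7+2 = 86 → write 6 carry 5
  4×7+5 = 33 → write 1 carry 2
  2×7+2 = 16 → write 0 carry 1
  1×7+1 = 8 → write 8
  c×7 = 84 → write 4 carry 5
  1×7+5 = 12 → write c
  d×7 = 91 → write b carry 5
  1×7+5 = 12 → write c

0xcbc480163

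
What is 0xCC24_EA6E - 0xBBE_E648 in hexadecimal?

0xC0660426

Subtract column by column in base 16:
  E-8 → 6
  6-4 → 2
  A-6 → 4
  E-E → 0
  4-E → 6 (borrow)
  2-B-1 → 6 (borrow)
  C-B-1 → 0
  C-0 → C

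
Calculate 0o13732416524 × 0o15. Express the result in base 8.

0o233030676504

Multiply each base-8 digit by 13, carrying:
  4×13 = 52 → write 4 carry 6
  2×13+6 = 32 → write 0 carry 4
  5×13+4 = 69 → write 5 carry 8
  6×13+8 = 86 → write 6 carry 10
  1×13+10 = 23 → write 7 carry 2
  4×13+2 = 54 → write 6 carry 6
  2×13+6 = 32 → write 0 carry 4
  3×13+4 = 43 → write 3 carry 5
  7×13+5 = 96 → write 0 carry 12
  3×13+12 = 51 → write 3 carry 6
  1×13+6 = 19 → write 3 carry 2
  remaining carry: 2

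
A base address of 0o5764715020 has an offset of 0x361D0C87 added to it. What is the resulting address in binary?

0b1100101111100001010011010010111

0o5764715020 = 0b101111110100111001101000010000 in binary.
0x361D0C87 = 0b110110000111010000110010000111 in binary.
Add column by column in base 2, right to left:
  0+1 = 1
  0+1 = 1
  0+1 = 1
  0+0 = 0
  1+0 = 1
  0+0 = 0
  0+0 = 0
  0+1 = 1
  0+0 = 0
  1+0 = 1
  0+1 = 1
  1+1 = 0 carry 1
  1+0+1 = 0 carry 1
  0+0+1 = 1
  0+0 = 0
  1+0 = 1
  1+1 = 0 carry 1
  1+0+1 = 0 carry 1
  0+1+1 = 0 carry 1
  0+1+1 = 0 carry 1
  1+1+1 = 1 carry 1
  0+0+1 = 1
  1+0 = 1
  1+0 = 1
  1+0 = 1
  1+1 = 0 carry 1
  1+1+1 = 1 carry 1
  1+0+1 = 0 carry 1
  0+1+1 = 0 carry 1
  1+1+1 = 1 carry 1
  final carry 1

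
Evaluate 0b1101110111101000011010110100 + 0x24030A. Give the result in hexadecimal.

0b1101110111101000011010110100 = 0xDDE86B4 in hexadecimal.
Add column by column in base 16, right to left:
  4+A = E
  B+0 = B
  6+3 = 9
  8+0 = 8
  E+4 = 2 carry 1
  D+2+1 = 0 carry 1
  D+0+1 = E

0xE0289BE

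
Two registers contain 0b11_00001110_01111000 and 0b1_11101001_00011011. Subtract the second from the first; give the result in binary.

Subtract column by column in base 2:
  0-1 → 1 (borrow)
  0-1-1 → 0 (borrow)
  0-0-1 → 1 (borrow)
  1-1-1 → 1 (borrow)
  1-1-1 → 1 (borrow)
  1-0-1 → 0
  1-0 → 1
  0-0 → 0
  0-1 → 1 (borrow)
  1-0-1 → 0
  1-0 → 1
  1-1 → 0
  0-0 → 0
  0-1 → 1 (borrow)
  0-1-1 → 0 (borrow)
  0-1-1 → 0 (borrow)
  1-1-1 → 1 (borrow)
  1-0-1 → 0

0b10010010101011101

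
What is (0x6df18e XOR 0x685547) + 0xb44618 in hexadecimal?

First 0x6df18e XOR 0x685547 = 0x05a4c9.
Add column by column in base 16, right to left:
  9+8 = 1 carry 1
  c+1+1 = e
  4+6 = a
  a+4 = e
  5+4 = 9
  0+b = b

0xb9eae1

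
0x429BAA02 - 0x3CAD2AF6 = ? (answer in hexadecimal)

0x5EE7F0C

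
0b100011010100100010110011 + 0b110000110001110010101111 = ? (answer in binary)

Add column by column in base 2, right to left:
  1+1 = 0 carry 1
  1+1+1 = 1 carry 1
  0+1+1 = 0 carry 1
  0+1+1 = 0 carry 1
  1+0+1 = 0 carry 1
  1+1+1 = 1 carry 1
  0+0+1 = 1
  1+1 = 0 carry 1
  0+0+1 = 1
  0+0 = 0
  0+1 = 1
  1+1 = 0 carry 1
  0+1+1 = 0 carry 1
  0+0+1 = 1
  1+0 = 1
  0+0 = 0
  1+1 = 0 carry 1
  0+1+1 = 0 carry 1
  1+0+1 = 0 carry 1
  1+0+1 = 0 carry 1
  0+0+1 = 1
  0+0 = 0
  0+1 = 1
  1+1 = 0 carry 1
  final carry 1

0b1010100000110010101100010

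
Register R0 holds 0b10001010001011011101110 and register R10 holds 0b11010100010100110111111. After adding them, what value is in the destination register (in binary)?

0b101011110100000010101101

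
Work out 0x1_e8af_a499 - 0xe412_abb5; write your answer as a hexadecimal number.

0x1049cf8e4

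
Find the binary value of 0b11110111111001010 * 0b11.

Multiply each base-2 digit by 3, carrying:
  0×3 = 0 → write 0
  1×3 = 3 → write 1 carry 1
  0×3+1 = 1 → write 1
  1×3 = 3 → write 1 carry 1
  0×3+1 = 1 → write 1
  0×3 = 0 → write 0
  1×3 = 3 → write 1 carry 1
  1×3+1 = 4 → write 0 carry 2
  1×3+2 = 5 → write 1 carry 2
  1×3+2 = 5 → write 1 carry 2
  1×3+2 = 5 → write 1 carry 2
  1×3+2 = 5 → write 1 carry 2
  0×3+2 = 2 → write 0 carry 1
  1×3+1 = 4 → write 0 carry 2
  1×3+2 = 5 → write 1 carry 2
  1×3+2 = 5 → write 1 carry 2
  1×3+2 = 5 → write 1 carry 2
  remaining carry: 10

0b1011100111101011110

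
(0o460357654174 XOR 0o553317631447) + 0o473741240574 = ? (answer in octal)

0o627001326327

First 0o460357654174 XOR 0o553317631447 = 0o133040065533.
Add column by column in base 8, right to left:
  3+4 = 7
  3+7 = 2 carry 1
  5+5+1 = 3 carry 1
  5+0+1 = 6
  6+4 = 2 carry 1
  0+2+1 = 3
  0+1 = 1
  4+4 = 0 carry 1
  0+7+1 = 0 carry 1
  3+3+1 = 7
  3+7 = 2 carry 1
  1+4+1 = 6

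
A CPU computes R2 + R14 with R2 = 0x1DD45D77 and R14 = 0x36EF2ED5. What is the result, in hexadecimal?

Add column by column in base 16, right to left:
  7+5 = C
  7+D = 4 carry 1
  D+E+1 = C carry 1
  5+2+1 = 8
  4+F = 3 carry 1
  D+E+1 = C carry 1
  D+6+1 = 4 carry 1
  1+3+1 = 5

0x54C38C4C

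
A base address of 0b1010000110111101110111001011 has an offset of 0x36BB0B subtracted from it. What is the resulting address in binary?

0b1001111001010010001011000000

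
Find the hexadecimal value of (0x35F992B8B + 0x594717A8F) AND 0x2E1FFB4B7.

0xE00AA412

Add column by column in base 16, right to left:
  B+F = A carry 1
  8+8+1 = 1 carry 1
  B+A+1 = 6 carry 1
  2+7+1 = A
  9+1 = A
  9+7 = 0 carry 1
  F+4+1 = 4 carry 1
  5+9+1 = F
  3+5 = 8
Sum = 0x8F40AA61A; now AND with 0x2E1FFB4B7:
  8&2=0, F&E=E, 4&1=0, 0&F=0, A&F=A, A&B=A, 6&4=4, 1&B=1, A&7=2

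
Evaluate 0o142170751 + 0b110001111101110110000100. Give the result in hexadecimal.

0x250cf6d

0o142170751 = 0x188f1e9 in hexadecimal.
0b110001111101110110000100 = 0xc7dd84 in hexadecimal.
Add column by column in base 16, right to left:
  9+4 = d
  e+8 = 6 carry 1
  1+d+1 = f
  f+d = c carry 1
  8+7+1 = 0 carry 1
  8+c+1 = 5 carry 1
  1+0+1 = 2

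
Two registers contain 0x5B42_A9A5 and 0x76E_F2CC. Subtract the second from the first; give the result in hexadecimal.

0x53D3B6D9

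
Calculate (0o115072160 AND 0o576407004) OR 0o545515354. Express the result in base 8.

0o555517354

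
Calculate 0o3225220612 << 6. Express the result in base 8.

0o322522061200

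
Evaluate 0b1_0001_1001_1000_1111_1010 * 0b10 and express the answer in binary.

0b1000110011000111110100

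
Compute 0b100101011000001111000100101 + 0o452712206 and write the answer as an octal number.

0b100101011000001111000100101 = 0o453017045 in octal.
Add column by column in base 8, right to left:
  5+6 = 3 carry 1
  4+0+1 = 5
  0+2 = 2
  7+2 = 1 carry 1
  1+1+1 = 3
  0+7 = 7
  3+2 = 5
  5+5 = 2 carry 1
  4+4+1 = 1 carry 1
  final carry 1

0o1125731253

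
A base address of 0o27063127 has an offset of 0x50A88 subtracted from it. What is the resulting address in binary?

0o27063127 = 0b10111000110011001010111 in binary.
0x50A88 = 0b1010000101010001000 in binary.
Subtract column by column in base 2:
  1-0 → 1
  1-0 → 1
  1-0 → 1
  0-1 → 1 (borrow)
  1-0-1 → 0
  0-0 → 0
  1-0 → 1
  0-1 → 1 (borrow)
  0-0-1 → 1 (borrow)
  1-1-1 → 1 (borrow)
  1-0-1 → 0
  0-1 → 1 (borrow)
  0-0-1 → 1 (borrow)
  1-0-1 → 0
  1-0 → 1
  0-0 → 0
  0-1 → 1 (borrow)
  0-0-1 → 1 (borrow)
  1-1-1 → 1 (borrow)
  1-0-1 → 0
  1-0 → 1
  0-0 → 0
  1-0 → 1

0b10101110101101111001111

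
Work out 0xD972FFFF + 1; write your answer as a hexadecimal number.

0xD9730000

The trailing 4 digits are F (max in base 16), so adding 1 cascades: they roll to 0 and the next digit up increments.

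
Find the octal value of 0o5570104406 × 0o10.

Multiply each base-8 digit by 8, carrying:
  6×8 = 48 → write 0 carry 6
  0×8+6 = 6 → write 6
  4×8 = 32 → write 0 carry 4
  4×8+4 = 36 → write 4 carry 4
  0×8+4 = 4 → write 4
  1×8 = 8 → write 0 carry 1
  0×8+1 = 1 → write 1
  7×8 = 56 → write 0 carry 7
  5×8+7 = 47 → write 7 carry 5
  5×8+5 = 45 → write 5 carry 5
  remaining carry: 5

0o55701044060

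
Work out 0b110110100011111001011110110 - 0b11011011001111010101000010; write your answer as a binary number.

0b11011001001111110110110100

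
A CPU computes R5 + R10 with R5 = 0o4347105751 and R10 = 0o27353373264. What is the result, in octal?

Add column by column in base 8, right to left:
  1+4 = 5
  5+6 = 3 carry 1
  7+2+1 = 2 carry 1
  5+3+1 = 1 carry 1
  0+7+1 = 0 carry 1
  1+3+1 = 5
  7+3 = 2 carry 1
  4+5+1 = 2 carry 1
  3+3+1 = 7
  4+7 = 3 carry 1
  0+2+1 = 3

0o33722501235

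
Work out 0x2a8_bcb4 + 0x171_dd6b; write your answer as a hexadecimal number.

0x41a9a1f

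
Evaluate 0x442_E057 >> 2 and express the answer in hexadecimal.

0x110B815

2 bits is not a whole number of base-16 digits; in binary: 100010000101110000001010111 >> 2 = 1000100001011100000010101.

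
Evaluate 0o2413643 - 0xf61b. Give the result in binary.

0b10010010000110001000

0o2413643 = 0b10100001011110100011 in binary.
0xf61b = 0b1111011000011011 in binary.
Subtract column by column in base 2:
  1-1 → 0
  1-1 → 0
  0-0 → 0
  0-1 → 1 (borrow)
  0-1-1 → 0 (borrow)
  1-0-1 → 0
  0-0 → 0
  1-0 → 1
  1-0 → 1
  1-1 → 0
  1-1 → 0
  0-0 → 0
  1-1 → 0
  0-1 → 1 (borrow)
  0-1-1 → 0 (borrow)
  0-1-1 → 0 (borrow)
  0-0-1 → 1 (borrow)
  1-0-1 → 0
  0-0 → 0
  1-0 → 1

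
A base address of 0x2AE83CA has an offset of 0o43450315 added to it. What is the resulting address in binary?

0b11001111001101010010010111

0x2AE83CA = 0b10101011101000001111001010 in binary.
0o43450315 = 0b100011100101000011001101 in binary.
Add column by column in base 2, right to left:
  0+1 = 1
  1+0 = 1
  0+1 = 1
  1+1 = 0 carry 1
  0+0+1 = 1
  0+0 = 0
  1+1 = 0 carry 1
  1+1+1 = 1 carry 1
  1+0+1 = 0 carry 1
  1+0+1 = 0 carry 1
  0+0+1 = 1
  0+0 = 0
  0+1 = 1
  0+0 = 0
  0+1 = 1
  1+0 = 1
  0+0 = 0
  1+1 = 0 carry 1
  1+1+1 = 1 carry 1
  1+1+1 = 1 carry 1
  0+0+1 = 1
  1+0 = 1
  0+0 = 0
  1+1 = 0 carry 1
  0+0+1 = 1
  1+0 = 1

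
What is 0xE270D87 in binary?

0b1110001001110000110110000111

Expand each hex digit to 4 bits: E=1110 2=0010 7=0111 0=0000 D=1101 8=1000 7=0111.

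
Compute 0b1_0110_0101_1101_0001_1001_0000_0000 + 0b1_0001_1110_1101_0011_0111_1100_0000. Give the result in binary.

Add column by column in base 2, right to left:
  0+0 = 0
  0+0 = 0
  0+0 = 0
  0+0 = 0
  0+0 = 0
  0+0 = 0
  0+1 = 1
  0+1 = 1
  1+1 = 0 carry 1
  0+1+1 = 0 carry 1
  0+1+1 = 0 carry 1
  1+0+1 = 0 carry 1
  1+1+1 = 1 carry 1
  0+1+1 = 0 carry 1
  0+0+1 = 1
  0+0 = 0
  1+1 = 0 carry 1
  0+0+1 = 1
  1+1 = 0 carry 1
  1+1+1 = 1 carry 1
  1+0+1 = 0 carry 1
  0+1+1 = 0 carry 1
  1+1+1 = 1 carry 1
  0+1+1 = 0 carry 1
  0+1+1 = 0 carry 1
  1+0+1 = 0 carry 1
  1+0+1 = 0 carry 1
  0+0+1 = 1
  1+1 = 0 carry 1
  final carry 1

0b101000010010100101000011000000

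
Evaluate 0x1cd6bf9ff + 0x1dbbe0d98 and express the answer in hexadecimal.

0x3a92a0797

Add column by column in base 16, right to left:
  f+8 = 7 carry 1
  f+9+1 = 9 carry 1
  9+d+1 = 7 carry 1
  f+0+1 = 0 carry 1
  b+e+1 = a carry 1
  6+b+1 = 2 carry 1
  d+b+1 = 9 carry 1
  c+d+1 = a carry 1
  1+1+1 = 3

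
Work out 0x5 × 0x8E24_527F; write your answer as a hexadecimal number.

0x2C6B59C7B

Multiply each base-16 digit by 5, carrying:
  F×5 = 75 → write B carry 4
  7×5+4 = 39 → write 7 carry 2
  2×5+2 = 12 → write C
  5×5 = 25 → write 9 carry 1
  4×5+1 = 21 → write 5 carry 1
  2×5+1 = 11 → write B
  E×5 = 70 → write 6 carry 4
  8×5+4 = 44 → write C carry 2
  remaining carry: 2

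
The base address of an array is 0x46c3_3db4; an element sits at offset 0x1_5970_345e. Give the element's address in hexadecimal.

0x1a0337212

Add column by column in base 16, right to left:
  4+e = 2 carry 1
  b+5+1 = 1 carry 1
  d+4+1 = 2 carry 1
  3+3+1 = 7
  3+0 = 3
  c+7 = 3 carry 1
  6+9+1 = 0 carry 1
  4+5+1 = a
  0+1 = 1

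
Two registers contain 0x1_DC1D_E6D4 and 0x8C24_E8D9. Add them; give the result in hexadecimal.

0x26842CFAD

Add column by column in base 16, right to left:
  4+9 = D
  D+D = A carry 1
  6+8+1 = F
  E+E = C carry 1
  D+4+1 = 2 carry 1
  1+2+1 = 4
  C+C = 8 carry 1
  D+8+1 = 6 carry 1
  1+0+1 = 2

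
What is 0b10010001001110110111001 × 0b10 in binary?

0b100100010011101101110010

Multiply each base-2 digit by 2, carrying:
  1×2 = 2 → write 0 carry 1
  0×2+1 = 1 → write 1
  0×2 = 0 → write 0
  1×2 = 2 → write 0 carry 1
  1×2+1 = 3 → write 1 carry 1
  1×2+1 = 3 → write 1 carry 1
  0×2+1 = 1 → write 1
  1×2 = 2 → write 0 carry 1
  1×2+1 = 3 → write 1 carry 1
  0×2+1 = 1 → write 1
  1×2 = 2 → write 0 carry 1
  1×2+1 = 3 → write 1 carry 1
  1×2+1 = 3 → write 1 carry 1
  0×2+1 = 1 → write 1
  0×2 = 0 → write 0
  1×2 = 2 → write 0 carry 1
  0×2+1 = 1 → write 1
  0×2 = 0 → write 0
  0×2 = 0 → write 0
  1×2 = 2 → write 0 carry 1
  0×2+1 = 1 → write 1
  0×2 = 0 → write 0
  1×2 = 2 → write 0 carry 1
  remaining carry: 1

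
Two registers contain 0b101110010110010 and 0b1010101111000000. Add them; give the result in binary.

Add column by column in base 2, right to left:
  0+0 = 0
  1+0 = 1
  0+0 = 0
  0+0 = 0
  1+0 = 1
  1+0 = 1
  0+1 = 1
  1+1 = 0 carry 1
  0+1+1 = 0 carry 1
  0+1+1 = 0 carry 1
  1+0+1 = 0 carry 1
  1+1+1 = 1 carry 1
  1+0+1 = 0 carry 1
  0+1+1 = 0 carry 1
  1+0+1 = 0 carry 1
  0+1+1 = 0 carry 1
  final carry 1

0b10000100001110010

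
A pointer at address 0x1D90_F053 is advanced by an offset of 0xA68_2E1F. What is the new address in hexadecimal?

0x27F91E72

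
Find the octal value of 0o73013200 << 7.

7 bits is not a whole number of base-8 digits; in binary: 111011000001011010000000 << 7 = 1110110000010110100000000000000.

0o16602640000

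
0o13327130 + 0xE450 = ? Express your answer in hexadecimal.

0x2E92A8

0o13327130 = 0x2DAE58 in hexadecimal.
Add column by column in base 16, right to left:
  8+0 = 8
  5+5 = A
  E+4 = 2 carry 1
  A+E+1 = 9 carry 1
  D+0+1 = E
  2+0 = 2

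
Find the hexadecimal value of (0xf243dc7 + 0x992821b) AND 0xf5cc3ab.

0x81483a2

Add column by column in base 16, right to left:
  7+b = 2 carry 1
  c+1+1 = e
  d+2 = f
  3+8 = b
  4+2 = 6
  2+9 = b
  f+9 = 8 carry 1
  final carry 1
Sum = 0x18b6bfe2; now AND with 0xf5cc3ab:
  1&0=0, 8&f=8, b&5=1, 6&c=4, b&c=8, f&3=3, e&a=a, 2&b=2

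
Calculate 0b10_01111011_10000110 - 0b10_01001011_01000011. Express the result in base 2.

Subtract column by column in base 2:
  0-1 → 1 (borrow)
  1-1-1 → 1 (borrow)
  1-0-1 → 0
  0-0 → 0
  0-0 → 0
  0-0 → 0
  0-1 → 1 (borrow)
  1-0-1 → 0
  1-1 → 0
  1-1 → 0
  0-0 → 0
  1-1 → 0
  1-0 → 1
  1-0 → 1
  1-1 → 0
  0-0 → 0
  0-0 → 0
  1-1 → 0

0b11000001000011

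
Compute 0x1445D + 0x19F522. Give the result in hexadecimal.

0x1B397F

Add column by column in base 16, right to left:
  D+2 = F
  5+2 = 7
  4+5 = 9
  4+F = 3 carry 1
  1+9+1 = B
  0+1 = 1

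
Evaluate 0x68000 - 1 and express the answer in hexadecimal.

The trailing 3 digits are 0, so subtracting 1 borrows through: they become F and the next digit up decrements.

0x67FFF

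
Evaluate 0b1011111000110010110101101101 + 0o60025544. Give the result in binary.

0b1100101000110101100011010001

0o60025544 = 0b110000000010101101100100 in binary.
Add column by column in base 2, right to left:
  1+0 = 1
  0+0 = 0
  1+1 = 0 carry 1
  1+0+1 = 0 carry 1
  0+0+1 = 1
  1+1 = 0 carry 1
  1+1+1 = 1 carry 1
  0+0+1 = 1
  1+1 = 0 carry 1
  0+1+1 = 0 carry 1
  1+0+1 = 0 carry 1
  1+1+1 = 1 carry 1
  0+0+1 = 1
  1+1 = 0 carry 1
  0+0+1 = 1
  0+0 = 0
  1+0 = 1
  1+0 = 1
  0+0 = 0
  0+0 = 0
  0+0 = 0
  1+0 = 1
  1+1 = 0 carry 1
  1+1+1 = 1 carry 1
  1+0+1 = 0 carry 1
  1+0+1 = 0 carry 1
  0+0+1 = 1
  1+0 = 1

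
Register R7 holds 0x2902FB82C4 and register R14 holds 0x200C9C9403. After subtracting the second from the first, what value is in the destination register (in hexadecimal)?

Subtract column by column in base 16:
  4-3 → 1
  C-0 → C
  2-4 → E (borrow)
  8-9-1 → E (borrow)
  B-C-1 → E (borrow)
  F-9-1 → 5
  2-C → 6 (borrow)
  0-0-1 → F (borrow)
  9-0-1 → 8
  2-2 → 0

0x8F65EEEC1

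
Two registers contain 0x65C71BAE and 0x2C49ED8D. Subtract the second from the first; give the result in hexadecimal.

0x397D2E21

Subtract column by column in base 16:
  E-D → 1
  A-8 → 2
  B-D → E (borrow)
  1-E-1 → 2 (borrow)
  7-9-1 → D (borrow)
  C-4-1 → 7
  5-C → 9 (borrow)
  6-2-1 → 3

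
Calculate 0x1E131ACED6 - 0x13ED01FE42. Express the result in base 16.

0xA2618D094

Subtract column by column in base 16:
  6-2 → 4
  D-4 → 9
  E-E → 0
  C-F → D (borrow)
  A-1-1 → 8
  1-0 → 1
  3-D → 6 (borrow)
  1-E-1 → 2 (borrow)
  E-3-1 → A
  1-1 → 0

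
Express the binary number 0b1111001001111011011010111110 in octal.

Group the bits in threes: 001 111 001 001 111 011 011 010 111 110 → 1711733276.

0o1711733276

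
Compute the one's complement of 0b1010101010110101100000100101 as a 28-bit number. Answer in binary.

0b0101010101001010011111011010

Invert each bit: 1010101010110101100000100101 → 0101010101001010011111011010.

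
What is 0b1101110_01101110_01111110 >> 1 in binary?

0b1101110011011100111111

Right shift by 1: drop the 1 least-significant bit.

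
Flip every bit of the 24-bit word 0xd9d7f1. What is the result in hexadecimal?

Each hex digit d becomes f−d:
  d→2, 9→6, d→2, 7→8, f→0, 1→e

0x26280e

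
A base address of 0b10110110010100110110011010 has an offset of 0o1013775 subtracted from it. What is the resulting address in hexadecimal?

0b10110110010100110110011010 = 0x2D94D9A in hexadecimal.
0o1013775 = 0x417FD in hexadecimal.
Subtract column by column in base 16:
  A-D → D (borrow)
  9-F-1 → 9 (borrow)
  D-7-1 → 5
  4-1 → 3
  9-4 → 5
  D-0 → D
  2-0 → 2

0x2D5359D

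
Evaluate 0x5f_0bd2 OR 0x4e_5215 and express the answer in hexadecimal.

0x5f5bd7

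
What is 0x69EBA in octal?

0o1517272

Expand each hex digit to 4 bits: 6=0110 9=1001 E=1110 B=1011 A=1010.
Group the bits in threes: 001 101 001 111 010 111 010 → 1517272.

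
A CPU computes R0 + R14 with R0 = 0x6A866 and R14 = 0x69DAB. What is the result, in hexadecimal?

Add column by column in base 16, right to left:
  6+B = 1 carry 1
  6+A+1 = 1 carry 1
  8+D+1 = 6 carry 1
  A+9+1 = 4 carry 1
  6+6+1 = D

0xD4611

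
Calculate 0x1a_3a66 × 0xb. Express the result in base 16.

Multiply each base-16 digit by 11, carrying:
  6×11 = 66 → write 2 carry 4
  6×11+4 = 70 → write 6 carry 4
  a×11+4 = 114 → write 2 carry 7
  3×11+7 = 40 → write 8 carry 2
  a×11+2 = 112 → write 0 carry 7
  1×11+7 = 18 → write 2 carry 1
  remaining carry: 1

0x1208262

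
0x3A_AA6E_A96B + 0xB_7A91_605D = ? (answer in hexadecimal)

0x46250009C8

Add column by column in base 16, right to left:
  B+D = 8 carry 1
  6+5+1 = C
  9+0 = 9
  A+6 = 0 carry 1
  E+1+1 = 0 carry 1
  6+9+1 = 0 carry 1
  A+A+1 = 5 carry 1
  A+7+1 = 2 carry 1
  A+B+1 = 6 carry 1
  3+0+1 = 4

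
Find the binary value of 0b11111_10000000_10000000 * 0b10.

0b1111110000000100000000

Multiply each base-2 digit by 2, carrying:
  0×2 = 0 → write 0
  0×2 = 0 → write 0
  0×2 = 0 → write 0
  0×2 = 0 → write 0
  0×2 = 0 → write 0
  0×2 = 0 → write 0
  0×2 = 0 → write 0
  1×2 = 2 → write 0 carry 1
  0×2+1 = 1 → write 1
  0×2 = 0 → write 0
  0×2 = 0 → write 0
  0×2 = 0 → write 0
  0×2 = 0 → write 0
  0×2 = 0 → write 0
  0×2 = 0 → write 0
  1×2 = 2 → write 0 carry 1
  1×2+1 = 3 → write 1 carry 1
  1×2+1 = 3 → write 1 carry 1
  1×2+1 = 3 → write 1 carry 1
  1×2+1 = 3 → write 1 carry 1
  1×2+1 = 3 → write 1 carry 1
  remaining carry: 1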